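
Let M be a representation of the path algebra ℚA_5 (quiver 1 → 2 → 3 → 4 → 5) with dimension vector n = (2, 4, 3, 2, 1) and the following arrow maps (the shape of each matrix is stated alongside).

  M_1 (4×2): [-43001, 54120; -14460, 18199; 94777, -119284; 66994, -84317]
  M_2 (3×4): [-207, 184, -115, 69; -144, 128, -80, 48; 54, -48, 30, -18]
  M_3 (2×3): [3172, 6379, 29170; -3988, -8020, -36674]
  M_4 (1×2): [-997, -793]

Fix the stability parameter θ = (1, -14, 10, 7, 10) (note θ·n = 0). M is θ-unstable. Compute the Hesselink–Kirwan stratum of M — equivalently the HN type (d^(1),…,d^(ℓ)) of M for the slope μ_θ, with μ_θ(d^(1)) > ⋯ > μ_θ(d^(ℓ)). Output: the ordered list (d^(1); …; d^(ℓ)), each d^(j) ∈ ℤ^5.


Barcode: M ≅ I[1,2], I[1,3], I[2,2]^2, I[3,4], I[3,5]. HN layers by μ_θ (4 steps, strictly decreasing):
  μ^(1)=10; μ^(2)=17/2; μ^(3)=-13/2; μ^(4)=-14

((0, 0, 1, 0, 1); (0, 0, 2, 2, 0); (2, 2, 0, 0, 0); (0, 2, 0, 0, 0))


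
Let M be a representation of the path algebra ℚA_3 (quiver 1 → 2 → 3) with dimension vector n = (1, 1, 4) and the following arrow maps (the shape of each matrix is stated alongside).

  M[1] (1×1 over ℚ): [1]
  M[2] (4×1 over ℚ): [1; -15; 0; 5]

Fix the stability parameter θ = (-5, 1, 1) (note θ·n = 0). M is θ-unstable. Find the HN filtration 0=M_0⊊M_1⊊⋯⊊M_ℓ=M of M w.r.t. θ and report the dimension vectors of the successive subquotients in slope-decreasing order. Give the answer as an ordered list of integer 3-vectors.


Via rank(M_{q-1}∘⋯∘M_p): M ≅ I[1,3], I[3,3]^3.
μ_θ-semistable layers: μ^(1)=1; μ^(2)=-5

((0, 1, 4); (1, 0, 0))


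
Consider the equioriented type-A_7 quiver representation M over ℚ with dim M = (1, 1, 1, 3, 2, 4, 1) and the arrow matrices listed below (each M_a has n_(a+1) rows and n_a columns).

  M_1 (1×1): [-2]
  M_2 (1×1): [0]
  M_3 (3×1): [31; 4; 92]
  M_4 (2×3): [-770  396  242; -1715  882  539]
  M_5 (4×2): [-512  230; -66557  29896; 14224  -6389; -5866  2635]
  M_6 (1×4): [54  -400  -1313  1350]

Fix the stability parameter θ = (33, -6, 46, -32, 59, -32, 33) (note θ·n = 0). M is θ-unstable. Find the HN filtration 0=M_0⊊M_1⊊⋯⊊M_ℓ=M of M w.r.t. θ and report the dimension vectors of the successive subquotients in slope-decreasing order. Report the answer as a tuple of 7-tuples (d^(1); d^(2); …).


Barcode: M ≅ I[1,2], I[3,7], I[4,4]^2, I[5,6], I[6,6]^2. HN layers by μ_θ (4 steps, strictly decreasing):
  μ^(1)=33; μ^(2)=27/2; μ^(3)=7; μ^(4)=-32

((0, 0, 0, 0, 0, 0, 1); (1, 1, 0, 0, 2, 2, 0); (0, 0, 1, 1, 0, 0, 0); (0, 0, 0, 2, 0, 2, 0))


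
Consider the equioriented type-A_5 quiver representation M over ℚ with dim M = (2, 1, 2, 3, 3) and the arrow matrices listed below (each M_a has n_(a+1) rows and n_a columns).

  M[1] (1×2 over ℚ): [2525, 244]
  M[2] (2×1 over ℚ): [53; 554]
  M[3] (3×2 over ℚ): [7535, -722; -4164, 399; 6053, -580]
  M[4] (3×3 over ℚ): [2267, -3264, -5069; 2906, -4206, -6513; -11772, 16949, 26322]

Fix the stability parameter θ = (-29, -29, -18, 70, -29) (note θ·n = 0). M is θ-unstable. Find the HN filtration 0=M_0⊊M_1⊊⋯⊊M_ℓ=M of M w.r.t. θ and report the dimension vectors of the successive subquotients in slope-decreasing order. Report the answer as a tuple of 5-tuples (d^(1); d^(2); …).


Interval decomposition of M: I[1,1], I[1,5], I[3,5], I[4,5].
HN type (ℓ=3): μ^(1)=41/2; μ^(2)=-18; μ^(3)=-29

((0, 0, 0, 3, 3); (0, 0, 2, 0, 0); (2, 1, 0, 0, 0))


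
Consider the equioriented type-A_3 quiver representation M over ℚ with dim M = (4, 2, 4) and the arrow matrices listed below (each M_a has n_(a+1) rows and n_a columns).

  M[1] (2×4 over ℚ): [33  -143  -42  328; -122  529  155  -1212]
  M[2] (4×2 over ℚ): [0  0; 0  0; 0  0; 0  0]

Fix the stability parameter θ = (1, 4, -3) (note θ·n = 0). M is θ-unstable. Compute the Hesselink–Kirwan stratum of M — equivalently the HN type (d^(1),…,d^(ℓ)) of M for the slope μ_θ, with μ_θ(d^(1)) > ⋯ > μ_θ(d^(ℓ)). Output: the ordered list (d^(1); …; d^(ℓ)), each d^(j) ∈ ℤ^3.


Interval decomposition of M: I[1,1]^2, I[1,2]^2, I[3,3]^4.
HN type (ℓ=3): μ^(1)=4; μ^(2)=1; μ^(3)=-3

((0, 2, 0); (4, 0, 0); (0, 0, 4))


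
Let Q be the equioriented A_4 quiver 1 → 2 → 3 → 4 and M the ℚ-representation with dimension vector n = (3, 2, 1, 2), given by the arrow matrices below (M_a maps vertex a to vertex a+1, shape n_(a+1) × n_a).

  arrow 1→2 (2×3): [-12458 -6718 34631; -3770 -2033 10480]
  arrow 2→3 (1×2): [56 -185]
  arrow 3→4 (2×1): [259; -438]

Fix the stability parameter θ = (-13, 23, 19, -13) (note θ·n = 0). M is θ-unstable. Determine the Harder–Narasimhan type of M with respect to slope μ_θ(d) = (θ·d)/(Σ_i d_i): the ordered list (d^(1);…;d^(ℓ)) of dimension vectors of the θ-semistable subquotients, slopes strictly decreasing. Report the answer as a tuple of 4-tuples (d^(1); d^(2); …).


Barcode: M ≅ I[1,1], I[1,2], I[1,4], I[4,4]. HN layers by μ_θ (3 steps, strictly decreasing):
  μ^(1)=23; μ^(2)=29/3; μ^(3)=-13

((0, 1, 0, 0); (0, 1, 1, 1); (3, 0, 0, 1))


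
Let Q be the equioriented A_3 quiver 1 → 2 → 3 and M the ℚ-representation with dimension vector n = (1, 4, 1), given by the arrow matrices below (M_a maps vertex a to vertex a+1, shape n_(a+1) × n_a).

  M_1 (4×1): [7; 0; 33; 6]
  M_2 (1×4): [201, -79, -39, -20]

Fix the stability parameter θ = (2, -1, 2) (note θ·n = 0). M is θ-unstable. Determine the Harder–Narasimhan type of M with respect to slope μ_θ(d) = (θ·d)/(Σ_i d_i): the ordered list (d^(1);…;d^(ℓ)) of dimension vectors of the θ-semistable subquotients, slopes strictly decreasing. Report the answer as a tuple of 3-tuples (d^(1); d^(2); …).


Via rank(M_{q-1}∘⋯∘M_p): M ≅ I[1,2], I[2,2]^2, I[2,3].
μ_θ-semistable layers: μ^(1)=2; μ^(2)=1/2; μ^(3)=-1

((0, 0, 1); (1, 1, 0); (0, 3, 0))


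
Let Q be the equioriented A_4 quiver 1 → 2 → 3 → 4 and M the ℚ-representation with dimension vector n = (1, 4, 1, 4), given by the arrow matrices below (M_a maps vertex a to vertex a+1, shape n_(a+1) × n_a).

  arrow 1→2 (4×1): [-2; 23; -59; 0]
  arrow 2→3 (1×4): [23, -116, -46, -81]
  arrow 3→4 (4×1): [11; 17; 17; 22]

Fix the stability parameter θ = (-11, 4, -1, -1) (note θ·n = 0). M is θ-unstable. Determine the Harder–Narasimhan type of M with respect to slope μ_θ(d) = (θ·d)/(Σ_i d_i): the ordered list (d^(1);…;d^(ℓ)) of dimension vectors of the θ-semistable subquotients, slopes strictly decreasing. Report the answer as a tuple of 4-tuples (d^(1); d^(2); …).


Barcode: M ≅ I[1,2], I[2,2]^2, I[2,4], I[4,4]^3. HN layers by μ_θ (4 steps, strictly decreasing):
  μ^(1)=4; μ^(2)=2/3; μ^(3)=-1; μ^(4)=-11

((0, 3, 0, 0); (0, 1, 1, 1); (0, 0, 0, 3); (1, 0, 0, 0))


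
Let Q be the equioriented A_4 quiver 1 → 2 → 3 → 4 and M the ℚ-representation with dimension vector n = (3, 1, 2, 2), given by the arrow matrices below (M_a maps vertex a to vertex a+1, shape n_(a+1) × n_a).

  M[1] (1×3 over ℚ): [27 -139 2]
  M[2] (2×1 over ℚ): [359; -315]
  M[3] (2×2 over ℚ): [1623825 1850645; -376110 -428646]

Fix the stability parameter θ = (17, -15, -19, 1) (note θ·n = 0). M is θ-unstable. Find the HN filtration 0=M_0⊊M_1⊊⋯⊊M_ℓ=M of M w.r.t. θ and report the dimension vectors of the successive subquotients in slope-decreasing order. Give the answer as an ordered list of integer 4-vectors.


Barcode: M ≅ I[1,1]^2, I[1,3], I[3,4], I[4,4]. HN layers by μ_θ (4 steps, strictly decreasing):
  μ^(1)=17; μ^(2)=1; μ^(3)=-17/3; μ^(4)=-19

((2, 0, 0, 0); (0, 0, 0, 2); (1, 1, 1, 0); (0, 0, 1, 0))


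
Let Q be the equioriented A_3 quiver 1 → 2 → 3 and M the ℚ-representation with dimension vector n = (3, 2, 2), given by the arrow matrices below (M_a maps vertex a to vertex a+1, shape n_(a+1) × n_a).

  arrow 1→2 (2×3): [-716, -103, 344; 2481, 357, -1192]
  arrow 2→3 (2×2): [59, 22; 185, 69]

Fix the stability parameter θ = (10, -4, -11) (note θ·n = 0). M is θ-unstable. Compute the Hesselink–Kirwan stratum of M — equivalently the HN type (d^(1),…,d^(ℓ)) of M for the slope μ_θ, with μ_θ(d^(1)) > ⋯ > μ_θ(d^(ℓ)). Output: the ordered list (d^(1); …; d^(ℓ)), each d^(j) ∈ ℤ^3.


Interval decomposition of M: I[1,1], I[1,3]^2.
HN type (ℓ=2): μ^(1)=10; μ^(2)=-5/3

((1, 0, 0); (2, 2, 2))


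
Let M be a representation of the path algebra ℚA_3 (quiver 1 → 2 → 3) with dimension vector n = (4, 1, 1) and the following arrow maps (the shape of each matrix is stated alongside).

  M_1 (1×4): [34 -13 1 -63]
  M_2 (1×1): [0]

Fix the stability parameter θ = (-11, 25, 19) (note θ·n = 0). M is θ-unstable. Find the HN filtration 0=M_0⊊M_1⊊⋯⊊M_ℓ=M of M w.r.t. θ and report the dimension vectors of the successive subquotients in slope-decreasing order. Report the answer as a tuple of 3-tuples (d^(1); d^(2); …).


Interval decomposition of M: I[1,1]^3, I[1,2], I[3,3].
HN type (ℓ=3): μ^(1)=25; μ^(2)=19; μ^(3)=-11

((0, 1, 0); (0, 0, 1); (4, 0, 0))


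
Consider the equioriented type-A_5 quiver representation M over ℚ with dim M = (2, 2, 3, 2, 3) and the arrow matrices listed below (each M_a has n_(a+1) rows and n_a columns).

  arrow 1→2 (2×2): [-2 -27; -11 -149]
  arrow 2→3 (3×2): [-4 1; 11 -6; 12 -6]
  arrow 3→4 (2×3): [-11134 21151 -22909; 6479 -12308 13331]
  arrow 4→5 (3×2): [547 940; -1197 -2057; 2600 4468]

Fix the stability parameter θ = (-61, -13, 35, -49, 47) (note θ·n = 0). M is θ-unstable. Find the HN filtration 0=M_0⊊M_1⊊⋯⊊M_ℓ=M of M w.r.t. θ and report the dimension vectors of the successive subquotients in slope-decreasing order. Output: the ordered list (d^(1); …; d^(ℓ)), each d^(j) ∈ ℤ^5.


Via rank(M_{q-1}∘⋯∘M_p): M ≅ I[1,5]^2, I[3,3], I[5,5].
μ_θ-semistable layers: μ^(1)=47; μ^(2)=35; μ^(3)=-7; μ^(4)=-13; μ^(5)=-61

((0, 0, 0, 0, 3); (0, 0, 1, 0, 0); (0, 0, 2, 2, 0); (0, 2, 0, 0, 0); (2, 0, 0, 0, 0))


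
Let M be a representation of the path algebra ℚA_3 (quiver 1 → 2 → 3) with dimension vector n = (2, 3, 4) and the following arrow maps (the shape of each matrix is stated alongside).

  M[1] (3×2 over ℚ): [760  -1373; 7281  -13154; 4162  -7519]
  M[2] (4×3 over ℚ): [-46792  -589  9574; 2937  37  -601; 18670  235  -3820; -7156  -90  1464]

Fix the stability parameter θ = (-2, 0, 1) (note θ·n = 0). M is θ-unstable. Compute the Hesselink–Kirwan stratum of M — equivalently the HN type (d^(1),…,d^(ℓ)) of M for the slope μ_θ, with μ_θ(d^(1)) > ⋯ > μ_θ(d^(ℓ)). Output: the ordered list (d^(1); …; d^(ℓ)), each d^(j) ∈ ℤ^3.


Via rank(M_{q-1}∘⋯∘M_p): M ≅ I[1,2], I[1,3], I[2,3], I[3,3]^2.
μ_θ-semistable layers: μ^(1)=1; μ^(2)=0; μ^(3)=-2

((0, 0, 4); (0, 3, 0); (2, 0, 0))


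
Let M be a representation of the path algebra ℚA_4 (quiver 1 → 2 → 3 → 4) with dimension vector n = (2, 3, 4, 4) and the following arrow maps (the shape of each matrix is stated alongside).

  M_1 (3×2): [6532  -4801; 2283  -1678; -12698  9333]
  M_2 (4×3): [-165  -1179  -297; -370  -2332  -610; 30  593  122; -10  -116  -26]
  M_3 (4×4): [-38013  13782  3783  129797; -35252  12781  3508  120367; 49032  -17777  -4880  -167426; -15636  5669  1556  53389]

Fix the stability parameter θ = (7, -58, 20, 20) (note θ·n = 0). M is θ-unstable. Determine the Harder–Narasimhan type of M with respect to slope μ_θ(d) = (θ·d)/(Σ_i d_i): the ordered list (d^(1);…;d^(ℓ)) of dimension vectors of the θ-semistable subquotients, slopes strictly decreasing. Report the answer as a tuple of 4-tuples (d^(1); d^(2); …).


Interval decomposition of M: I[1,2], I[1,3], I[2,4], I[3,4]^2, I[4,4].
HN type (ℓ=3): μ^(1)=20; μ^(2)=-51/2; μ^(3)=-58

((0, 0, 4, 4); (2, 2, 0, 0); (0, 1, 0, 0))


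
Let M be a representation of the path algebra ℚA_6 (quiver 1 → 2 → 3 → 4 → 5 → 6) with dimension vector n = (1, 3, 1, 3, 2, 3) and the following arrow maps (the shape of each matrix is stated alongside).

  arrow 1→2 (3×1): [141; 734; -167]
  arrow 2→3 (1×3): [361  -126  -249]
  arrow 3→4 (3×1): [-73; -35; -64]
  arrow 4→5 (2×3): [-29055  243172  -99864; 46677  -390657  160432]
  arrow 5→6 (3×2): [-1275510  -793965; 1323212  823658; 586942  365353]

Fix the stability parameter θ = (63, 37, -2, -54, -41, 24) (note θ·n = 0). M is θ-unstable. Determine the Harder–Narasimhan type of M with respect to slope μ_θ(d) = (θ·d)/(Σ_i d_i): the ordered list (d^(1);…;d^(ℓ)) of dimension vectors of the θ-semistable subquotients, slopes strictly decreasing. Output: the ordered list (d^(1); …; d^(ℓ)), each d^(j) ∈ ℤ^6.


Barcode: M ≅ I[1,2], I[2,2], I[2,5], I[4,4], I[4,6], I[6,6]^2. HN layers by μ_θ (6 steps, strictly decreasing):
  μ^(1)=50; μ^(2)=37; μ^(3)=24; μ^(4)=-15; μ^(5)=-41; μ^(6)=-54

((1, 1, 0, 0, 0, 0); (0, 1, 0, 0, 0, 0); (0, 0, 0, 0, 0, 3); (0, 1, 1, 1, 1, 0); (0, 0, 0, 0, 1, 0); (0, 0, 0, 2, 0, 0))


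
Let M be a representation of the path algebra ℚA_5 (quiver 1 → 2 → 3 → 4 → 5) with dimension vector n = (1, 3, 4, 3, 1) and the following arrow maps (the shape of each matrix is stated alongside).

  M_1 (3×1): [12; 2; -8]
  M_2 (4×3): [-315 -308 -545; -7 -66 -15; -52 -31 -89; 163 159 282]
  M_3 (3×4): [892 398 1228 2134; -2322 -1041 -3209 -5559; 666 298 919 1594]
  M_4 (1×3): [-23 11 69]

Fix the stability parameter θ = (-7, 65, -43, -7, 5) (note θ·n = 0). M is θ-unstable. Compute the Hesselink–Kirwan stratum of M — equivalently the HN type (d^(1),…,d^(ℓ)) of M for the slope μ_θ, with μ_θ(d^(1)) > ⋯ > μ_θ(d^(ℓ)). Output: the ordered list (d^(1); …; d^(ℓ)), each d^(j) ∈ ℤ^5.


Barcode: M ≅ I[1,5], I[2,3], I[2,4], I[3,4]. HN layers by μ_θ (4 steps, strictly decreasing):
  μ^(1)=11; μ^(2)=5; μ^(3)=-7; μ^(4)=-43

((0, 1, 1, 0, 0); (0, 2, 2, 2, 1); (1, 0, 0, 1, 0); (0, 0, 1, 0, 0))


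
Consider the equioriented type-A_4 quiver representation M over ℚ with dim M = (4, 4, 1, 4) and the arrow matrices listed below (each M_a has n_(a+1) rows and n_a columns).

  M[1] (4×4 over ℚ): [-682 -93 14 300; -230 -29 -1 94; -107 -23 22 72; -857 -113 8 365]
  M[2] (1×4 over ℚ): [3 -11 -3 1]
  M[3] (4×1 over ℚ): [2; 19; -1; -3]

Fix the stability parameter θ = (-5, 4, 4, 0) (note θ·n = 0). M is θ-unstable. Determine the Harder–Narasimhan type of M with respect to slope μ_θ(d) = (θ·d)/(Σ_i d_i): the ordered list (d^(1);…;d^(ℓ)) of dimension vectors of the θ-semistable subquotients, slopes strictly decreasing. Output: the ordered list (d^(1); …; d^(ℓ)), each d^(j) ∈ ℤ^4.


Interval decomposition of M: I[1,2]^3, I[1,4], I[4,4]^3.
HN type (ℓ=4): μ^(1)=4; μ^(2)=8/3; μ^(3)=0; μ^(4)=-5

((0, 3, 0, 0); (0, 1, 1, 1); (0, 0, 0, 3); (4, 0, 0, 0))


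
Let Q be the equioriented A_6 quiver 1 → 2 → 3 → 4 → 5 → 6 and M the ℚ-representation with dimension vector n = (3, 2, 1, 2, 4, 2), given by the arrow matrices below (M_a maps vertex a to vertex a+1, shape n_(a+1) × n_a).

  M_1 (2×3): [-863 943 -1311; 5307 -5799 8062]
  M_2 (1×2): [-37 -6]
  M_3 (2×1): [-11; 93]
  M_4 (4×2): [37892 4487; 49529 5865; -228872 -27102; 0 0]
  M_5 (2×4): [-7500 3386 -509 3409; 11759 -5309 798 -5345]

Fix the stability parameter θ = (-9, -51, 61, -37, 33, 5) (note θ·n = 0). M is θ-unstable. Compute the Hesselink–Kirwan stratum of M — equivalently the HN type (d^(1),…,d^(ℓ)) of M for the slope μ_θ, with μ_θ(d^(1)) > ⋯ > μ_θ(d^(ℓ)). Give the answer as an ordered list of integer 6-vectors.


Barcode: M ≅ I[1,1], I[1,2], I[1,6], I[4,6], I[5,5]^2. HN layers by μ_θ (6 steps, strictly decreasing):
  μ^(1)=33; μ^(2)=19; μ^(3)=12; μ^(4)=-9; μ^(5)=-30; μ^(6)=-37

((0, 0, 0, 0, 2, 0); (0, 0, 0, 0, 2, 2); (0, 0, 1, 1, 0, 0); (1, 0, 0, 0, 0, 0); (2, 2, 0, 0, 0, 0); (0, 0, 0, 1, 0, 0))


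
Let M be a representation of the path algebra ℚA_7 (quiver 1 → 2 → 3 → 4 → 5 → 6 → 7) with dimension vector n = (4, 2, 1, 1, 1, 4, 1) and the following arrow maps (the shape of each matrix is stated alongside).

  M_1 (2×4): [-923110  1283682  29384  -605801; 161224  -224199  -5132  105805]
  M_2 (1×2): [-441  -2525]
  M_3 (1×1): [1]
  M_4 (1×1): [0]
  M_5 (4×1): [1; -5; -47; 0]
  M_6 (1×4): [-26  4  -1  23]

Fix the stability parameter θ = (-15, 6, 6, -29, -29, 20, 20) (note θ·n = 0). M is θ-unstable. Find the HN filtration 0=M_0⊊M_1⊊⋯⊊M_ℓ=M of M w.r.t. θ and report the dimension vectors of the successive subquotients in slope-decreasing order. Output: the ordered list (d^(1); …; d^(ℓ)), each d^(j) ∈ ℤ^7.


Barcode: M ≅ I[1,1]^2, I[1,2], I[1,4], I[5,7], I[6,6]^3. HN layers by μ_θ (5 steps, strictly decreasing):
  μ^(1)=20; μ^(2)=6; μ^(3)=-17/3; μ^(4)=-15; μ^(5)=-29

((0, 0, 0, 0, 0, 4, 1); (0, 1, 0, 0, 0, 0, 0); (0, 1, 1, 1, 0, 0, 0); (4, 0, 0, 0, 0, 0, 0); (0, 0, 0, 0, 1, 0, 0))


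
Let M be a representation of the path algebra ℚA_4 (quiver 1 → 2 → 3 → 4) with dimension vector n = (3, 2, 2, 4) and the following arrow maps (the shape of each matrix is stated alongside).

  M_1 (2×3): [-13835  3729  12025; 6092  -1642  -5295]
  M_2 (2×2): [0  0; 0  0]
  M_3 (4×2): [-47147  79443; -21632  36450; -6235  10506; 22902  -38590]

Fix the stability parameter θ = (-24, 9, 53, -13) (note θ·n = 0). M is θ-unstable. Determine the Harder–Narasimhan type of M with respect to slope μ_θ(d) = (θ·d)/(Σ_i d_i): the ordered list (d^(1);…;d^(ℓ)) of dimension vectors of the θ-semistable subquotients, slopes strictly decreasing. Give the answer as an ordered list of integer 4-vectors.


Via rank(M_{q-1}∘⋯∘M_p): M ≅ I[1,1], I[1,2]^2, I[3,4]^2, I[4,4]^2.
μ_θ-semistable layers: μ^(1)=20; μ^(2)=9; μ^(3)=-13; μ^(4)=-24

((0, 0, 2, 2); (0, 2, 0, 0); (0, 0, 0, 2); (3, 0, 0, 0))


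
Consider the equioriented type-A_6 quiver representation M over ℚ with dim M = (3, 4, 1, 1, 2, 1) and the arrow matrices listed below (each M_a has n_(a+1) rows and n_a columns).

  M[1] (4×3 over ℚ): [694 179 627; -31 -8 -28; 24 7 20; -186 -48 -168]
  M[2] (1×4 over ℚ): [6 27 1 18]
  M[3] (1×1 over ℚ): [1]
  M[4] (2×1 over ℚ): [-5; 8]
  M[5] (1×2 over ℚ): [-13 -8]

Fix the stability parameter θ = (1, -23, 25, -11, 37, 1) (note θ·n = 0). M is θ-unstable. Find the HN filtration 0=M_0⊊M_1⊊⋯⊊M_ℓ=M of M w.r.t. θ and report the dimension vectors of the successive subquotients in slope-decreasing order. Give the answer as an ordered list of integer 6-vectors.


Barcode: M ≅ I[1,2]^2, I[1,6], I[2,2], I[5,5]. HN layers by μ_θ (5 steps, strictly decreasing):
  μ^(1)=37; μ^(2)=19; μ^(3)=7; μ^(4)=-11; μ^(5)=-23

((0, 0, 0, 0, 1, 0); (0, 0, 0, 0, 1, 1); (0, 0, 1, 1, 0, 0); (3, 3, 0, 0, 0, 0); (0, 1, 0, 0, 0, 0))


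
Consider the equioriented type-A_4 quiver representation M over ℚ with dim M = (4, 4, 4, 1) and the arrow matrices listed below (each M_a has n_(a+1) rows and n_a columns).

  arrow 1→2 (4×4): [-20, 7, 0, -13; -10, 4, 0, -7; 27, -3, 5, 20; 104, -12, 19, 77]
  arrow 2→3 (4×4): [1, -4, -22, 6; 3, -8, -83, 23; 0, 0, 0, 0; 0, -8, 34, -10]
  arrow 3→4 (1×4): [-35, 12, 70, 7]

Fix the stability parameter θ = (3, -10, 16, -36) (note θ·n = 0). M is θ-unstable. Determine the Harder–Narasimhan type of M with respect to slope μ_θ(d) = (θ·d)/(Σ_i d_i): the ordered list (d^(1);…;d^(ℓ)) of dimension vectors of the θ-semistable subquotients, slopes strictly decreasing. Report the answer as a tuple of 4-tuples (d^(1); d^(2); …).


Interval decomposition of M: I[1,2]^2, I[1,3], I[1,4], I[3,3]^2.
HN type (ℓ=3): μ^(1)=16; μ^(2)=-7/2; μ^(3)=-27/4

((0, 0, 3, 0); (3, 3, 0, 0); (1, 1, 1, 1))


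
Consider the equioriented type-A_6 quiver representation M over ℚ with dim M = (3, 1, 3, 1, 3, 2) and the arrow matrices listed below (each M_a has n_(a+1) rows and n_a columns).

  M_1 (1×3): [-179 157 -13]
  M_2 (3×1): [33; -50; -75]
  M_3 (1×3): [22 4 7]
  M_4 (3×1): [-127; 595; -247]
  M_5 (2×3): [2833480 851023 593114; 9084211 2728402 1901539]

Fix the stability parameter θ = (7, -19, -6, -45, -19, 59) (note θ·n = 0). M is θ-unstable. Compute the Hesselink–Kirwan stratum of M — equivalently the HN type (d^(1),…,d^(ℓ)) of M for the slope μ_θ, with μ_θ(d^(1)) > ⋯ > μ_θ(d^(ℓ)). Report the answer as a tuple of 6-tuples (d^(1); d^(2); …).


Interval decomposition of M: I[1,1]^2, I[1,6], I[3,3]^2, I[5,5], I[5,6].
HN type (ℓ=5): μ^(1)=59; μ^(2)=7; μ^(3)=-6; μ^(4)=-82/5; μ^(5)=-19

((0, 0, 0, 0, 0, 2); (2, 0, 0, 0, 0, 0); (0, 0, 2, 0, 0, 0); (1, 1, 1, 1, 1, 0); (0, 0, 0, 0, 2, 0))


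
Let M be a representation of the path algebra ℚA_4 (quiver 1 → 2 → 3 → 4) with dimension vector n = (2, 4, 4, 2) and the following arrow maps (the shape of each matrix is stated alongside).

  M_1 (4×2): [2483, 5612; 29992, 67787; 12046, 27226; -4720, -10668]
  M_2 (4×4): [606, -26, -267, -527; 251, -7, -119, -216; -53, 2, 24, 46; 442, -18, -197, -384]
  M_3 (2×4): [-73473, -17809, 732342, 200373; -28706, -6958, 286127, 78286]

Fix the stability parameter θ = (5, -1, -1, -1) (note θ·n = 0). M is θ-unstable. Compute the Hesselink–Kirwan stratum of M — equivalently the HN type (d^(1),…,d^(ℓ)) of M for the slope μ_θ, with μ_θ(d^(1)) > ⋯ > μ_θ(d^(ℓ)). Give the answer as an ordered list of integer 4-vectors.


Via rank(M_{q-1}∘⋯∘M_p): M ≅ I[1,4]^2, I[2,3]^2.
μ_θ-semistable layers: μ^(1)=1/2; μ^(2)=-1

((2, 2, 2, 2); (0, 2, 2, 0))


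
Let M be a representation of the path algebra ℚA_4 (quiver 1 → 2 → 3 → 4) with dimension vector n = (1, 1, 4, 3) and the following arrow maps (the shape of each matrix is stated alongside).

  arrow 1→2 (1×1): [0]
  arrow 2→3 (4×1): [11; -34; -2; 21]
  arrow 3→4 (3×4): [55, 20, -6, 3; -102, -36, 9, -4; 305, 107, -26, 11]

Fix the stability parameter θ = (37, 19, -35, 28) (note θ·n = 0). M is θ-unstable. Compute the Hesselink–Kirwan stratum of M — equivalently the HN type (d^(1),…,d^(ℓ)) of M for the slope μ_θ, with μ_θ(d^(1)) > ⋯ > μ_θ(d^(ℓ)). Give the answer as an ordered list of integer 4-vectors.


Via rank(M_{q-1}∘⋯∘M_p): M ≅ I[1,1], I[2,3], I[3,4]^3.
μ_θ-semistable layers: μ^(1)=37; μ^(2)=28; μ^(3)=-8; μ^(4)=-35

((1, 0, 0, 0); (0, 0, 0, 3); (0, 1, 1, 0); (0, 0, 3, 0))


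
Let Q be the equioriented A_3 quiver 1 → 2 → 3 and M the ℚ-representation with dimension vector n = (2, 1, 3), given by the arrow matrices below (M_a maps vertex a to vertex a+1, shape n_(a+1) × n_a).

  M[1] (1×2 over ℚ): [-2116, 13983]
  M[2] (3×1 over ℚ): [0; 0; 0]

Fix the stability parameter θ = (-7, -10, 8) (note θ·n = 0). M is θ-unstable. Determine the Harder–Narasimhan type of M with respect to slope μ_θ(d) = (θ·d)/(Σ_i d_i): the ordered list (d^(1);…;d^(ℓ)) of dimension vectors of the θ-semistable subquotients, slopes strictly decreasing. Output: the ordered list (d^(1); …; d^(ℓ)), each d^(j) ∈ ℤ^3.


Barcode: M ≅ I[1,1], I[1,2], I[3,3]^3. HN layers by μ_θ (3 steps, strictly decreasing):
  μ^(1)=8; μ^(2)=-7; μ^(3)=-17/2

((0, 0, 3); (1, 0, 0); (1, 1, 0))


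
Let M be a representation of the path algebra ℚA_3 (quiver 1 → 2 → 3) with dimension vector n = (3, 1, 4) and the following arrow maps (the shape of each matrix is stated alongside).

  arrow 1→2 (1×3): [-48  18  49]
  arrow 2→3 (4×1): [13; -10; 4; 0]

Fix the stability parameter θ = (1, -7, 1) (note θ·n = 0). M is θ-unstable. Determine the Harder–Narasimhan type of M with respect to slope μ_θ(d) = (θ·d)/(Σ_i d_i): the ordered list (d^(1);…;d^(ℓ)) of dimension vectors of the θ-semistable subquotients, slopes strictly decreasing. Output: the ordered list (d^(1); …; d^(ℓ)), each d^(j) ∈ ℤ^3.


Interval decomposition of M: I[1,1]^2, I[1,3], I[3,3]^3.
HN type (ℓ=2): μ^(1)=1; μ^(2)=-3

((2, 0, 4); (1, 1, 0))


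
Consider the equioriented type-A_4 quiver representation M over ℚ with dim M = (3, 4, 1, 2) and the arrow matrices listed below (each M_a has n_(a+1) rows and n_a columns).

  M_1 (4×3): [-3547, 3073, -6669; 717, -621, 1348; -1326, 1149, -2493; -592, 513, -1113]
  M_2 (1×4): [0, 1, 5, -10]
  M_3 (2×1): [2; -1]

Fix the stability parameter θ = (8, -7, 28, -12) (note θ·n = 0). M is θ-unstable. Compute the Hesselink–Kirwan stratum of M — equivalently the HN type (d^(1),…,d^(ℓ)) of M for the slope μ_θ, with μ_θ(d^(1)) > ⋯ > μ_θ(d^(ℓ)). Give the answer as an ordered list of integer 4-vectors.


Via rank(M_{q-1}∘⋯∘M_p): M ≅ I[1,2]^2, I[1,4], I[2,2], I[4,4].
μ_θ-semistable layers: μ^(1)=8; μ^(2)=1/2; μ^(3)=-7; μ^(4)=-12

((0, 0, 1, 1); (3, 3, 0, 0); (0, 1, 0, 0); (0, 0, 0, 1))


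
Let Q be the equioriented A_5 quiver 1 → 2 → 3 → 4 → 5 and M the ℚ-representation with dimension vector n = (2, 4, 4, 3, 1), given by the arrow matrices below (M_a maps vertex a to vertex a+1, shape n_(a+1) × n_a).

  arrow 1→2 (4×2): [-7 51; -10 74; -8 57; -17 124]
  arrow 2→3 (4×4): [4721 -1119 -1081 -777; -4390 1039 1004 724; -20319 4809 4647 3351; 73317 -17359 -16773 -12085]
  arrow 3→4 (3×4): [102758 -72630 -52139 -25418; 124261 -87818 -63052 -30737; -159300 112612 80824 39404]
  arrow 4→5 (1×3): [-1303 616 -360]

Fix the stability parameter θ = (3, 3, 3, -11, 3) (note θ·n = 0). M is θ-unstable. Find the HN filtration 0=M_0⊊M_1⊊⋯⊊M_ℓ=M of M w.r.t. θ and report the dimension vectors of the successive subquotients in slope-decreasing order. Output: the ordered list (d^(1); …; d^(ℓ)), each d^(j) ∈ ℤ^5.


Barcode: M ≅ I[1,2]^2, I[2,4], I[2,5], I[3,3], I[3,4]. HN layers by μ_θ (3 steps, strictly decreasing):
  μ^(1)=3; μ^(2)=-5/3; μ^(3)=-4

((2, 2, 1, 0, 1); (0, 2, 2, 2, 0); (0, 0, 1, 1, 0))


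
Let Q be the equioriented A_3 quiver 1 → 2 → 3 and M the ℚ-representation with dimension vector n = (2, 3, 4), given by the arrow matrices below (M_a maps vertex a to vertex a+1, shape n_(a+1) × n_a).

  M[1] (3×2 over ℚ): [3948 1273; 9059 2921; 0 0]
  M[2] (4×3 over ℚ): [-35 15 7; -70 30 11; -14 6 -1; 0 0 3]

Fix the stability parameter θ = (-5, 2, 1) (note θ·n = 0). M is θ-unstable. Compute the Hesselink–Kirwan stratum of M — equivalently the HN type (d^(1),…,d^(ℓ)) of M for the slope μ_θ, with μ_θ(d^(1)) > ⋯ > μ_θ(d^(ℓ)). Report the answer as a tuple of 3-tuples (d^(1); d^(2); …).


Interval decomposition of M: I[1,2], I[1,3], I[2,3], I[3,3]^2.
HN type (ℓ=4): μ^(1)=2; μ^(2)=3/2; μ^(3)=1; μ^(4)=-5

((0, 1, 0); (0, 2, 2); (0, 0, 2); (2, 0, 0))


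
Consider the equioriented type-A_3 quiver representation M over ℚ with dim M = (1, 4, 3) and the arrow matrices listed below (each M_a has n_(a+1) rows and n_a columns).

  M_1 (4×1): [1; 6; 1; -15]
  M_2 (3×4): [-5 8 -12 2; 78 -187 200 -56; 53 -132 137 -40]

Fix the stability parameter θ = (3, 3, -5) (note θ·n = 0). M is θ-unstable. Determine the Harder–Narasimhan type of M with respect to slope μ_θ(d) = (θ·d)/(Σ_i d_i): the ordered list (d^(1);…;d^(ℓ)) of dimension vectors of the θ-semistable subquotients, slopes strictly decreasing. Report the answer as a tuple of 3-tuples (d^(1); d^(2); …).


Via rank(M_{q-1}∘⋯∘M_p): M ≅ I[1,3], I[2,2], I[2,3]^2.
μ_θ-semistable layers: μ^(1)=3; μ^(2)=1/3; μ^(3)=-1

((0, 1, 0); (1, 1, 1); (0, 2, 2))


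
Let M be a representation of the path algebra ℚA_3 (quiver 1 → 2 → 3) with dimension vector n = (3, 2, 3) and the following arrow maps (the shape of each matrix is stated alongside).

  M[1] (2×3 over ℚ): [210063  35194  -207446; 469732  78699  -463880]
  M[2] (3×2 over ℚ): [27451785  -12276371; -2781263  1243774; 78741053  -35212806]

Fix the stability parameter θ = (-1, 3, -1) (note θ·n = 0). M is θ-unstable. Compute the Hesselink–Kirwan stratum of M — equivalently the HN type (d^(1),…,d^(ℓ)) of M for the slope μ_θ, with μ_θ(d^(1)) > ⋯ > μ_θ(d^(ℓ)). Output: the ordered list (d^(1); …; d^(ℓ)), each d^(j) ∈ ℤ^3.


Interval decomposition of M: I[1,1], I[1,3]^2, I[3,3].
HN type (ℓ=2): μ^(1)=1; μ^(2)=-1

((0, 2, 2); (3, 0, 1))


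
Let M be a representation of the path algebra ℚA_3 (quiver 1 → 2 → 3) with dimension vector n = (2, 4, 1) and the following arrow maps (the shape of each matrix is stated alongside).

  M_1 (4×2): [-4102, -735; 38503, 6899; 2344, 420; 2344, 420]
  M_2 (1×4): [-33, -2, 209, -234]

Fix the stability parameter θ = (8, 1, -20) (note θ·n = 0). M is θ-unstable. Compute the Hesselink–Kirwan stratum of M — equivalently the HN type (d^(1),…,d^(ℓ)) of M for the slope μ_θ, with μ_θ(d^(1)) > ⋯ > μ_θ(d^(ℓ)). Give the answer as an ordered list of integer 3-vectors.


Interval decomposition of M: I[1,2], I[1,3], I[2,2]^2.
HN type (ℓ=3): μ^(1)=9/2; μ^(2)=1; μ^(3)=-11/3

((1, 1, 0); (0, 2, 0); (1, 1, 1))


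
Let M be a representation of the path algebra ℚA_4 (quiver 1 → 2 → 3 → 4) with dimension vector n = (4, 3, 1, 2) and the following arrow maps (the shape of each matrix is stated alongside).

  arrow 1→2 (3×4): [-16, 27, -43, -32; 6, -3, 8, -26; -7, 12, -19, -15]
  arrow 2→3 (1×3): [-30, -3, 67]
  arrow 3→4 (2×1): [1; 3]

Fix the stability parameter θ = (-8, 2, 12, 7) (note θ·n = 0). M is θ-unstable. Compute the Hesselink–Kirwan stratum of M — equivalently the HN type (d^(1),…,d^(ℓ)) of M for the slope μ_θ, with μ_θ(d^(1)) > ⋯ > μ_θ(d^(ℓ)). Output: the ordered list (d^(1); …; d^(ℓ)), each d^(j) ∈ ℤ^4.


Via rank(M_{q-1}∘⋯∘M_p): M ≅ I[1,1], I[1,2]^2, I[1,4], I[4,4].
μ_θ-semistable layers: μ^(1)=19/2; μ^(2)=7; μ^(3)=2; μ^(4)=-8

((0, 0, 1, 1); (0, 0, 0, 1); (0, 3, 0, 0); (4, 0, 0, 0))


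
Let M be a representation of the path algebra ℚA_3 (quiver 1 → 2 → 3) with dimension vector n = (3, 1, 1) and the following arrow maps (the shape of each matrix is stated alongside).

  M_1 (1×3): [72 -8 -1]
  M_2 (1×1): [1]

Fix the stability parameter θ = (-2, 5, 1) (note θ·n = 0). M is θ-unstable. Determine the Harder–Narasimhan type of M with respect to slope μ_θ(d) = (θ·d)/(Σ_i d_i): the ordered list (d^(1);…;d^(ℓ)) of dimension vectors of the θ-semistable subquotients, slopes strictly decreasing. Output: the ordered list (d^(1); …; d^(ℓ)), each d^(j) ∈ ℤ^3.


Interval decomposition of M: I[1,1]^2, I[1,3].
HN type (ℓ=2): μ^(1)=3; μ^(2)=-2

((0, 1, 1); (3, 0, 0))


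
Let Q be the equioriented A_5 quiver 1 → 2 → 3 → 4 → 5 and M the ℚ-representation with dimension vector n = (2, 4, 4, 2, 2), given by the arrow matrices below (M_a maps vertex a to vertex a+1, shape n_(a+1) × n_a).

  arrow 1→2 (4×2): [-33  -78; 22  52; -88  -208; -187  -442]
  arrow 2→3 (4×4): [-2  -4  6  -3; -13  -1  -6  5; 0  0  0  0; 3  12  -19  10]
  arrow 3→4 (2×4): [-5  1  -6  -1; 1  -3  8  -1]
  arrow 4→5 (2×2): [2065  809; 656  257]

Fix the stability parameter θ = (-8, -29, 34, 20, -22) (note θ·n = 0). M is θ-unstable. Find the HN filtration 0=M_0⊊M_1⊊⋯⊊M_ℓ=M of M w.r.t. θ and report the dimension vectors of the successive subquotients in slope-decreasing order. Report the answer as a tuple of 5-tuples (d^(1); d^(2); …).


Interval decomposition of M: I[1,1], I[1,5], I[2,2], I[2,3], I[2,5], I[3,3].
HN type (ℓ=5): μ^(1)=34; μ^(2)=32/3; μ^(3)=-8; μ^(4)=-37/2; μ^(5)=-29

((0, 0, 2, 0, 0); (0, 0, 2, 2, 2); (1, 0, 0, 0, 0); (1, 1, 0, 0, 0); (0, 3, 0, 0, 0))


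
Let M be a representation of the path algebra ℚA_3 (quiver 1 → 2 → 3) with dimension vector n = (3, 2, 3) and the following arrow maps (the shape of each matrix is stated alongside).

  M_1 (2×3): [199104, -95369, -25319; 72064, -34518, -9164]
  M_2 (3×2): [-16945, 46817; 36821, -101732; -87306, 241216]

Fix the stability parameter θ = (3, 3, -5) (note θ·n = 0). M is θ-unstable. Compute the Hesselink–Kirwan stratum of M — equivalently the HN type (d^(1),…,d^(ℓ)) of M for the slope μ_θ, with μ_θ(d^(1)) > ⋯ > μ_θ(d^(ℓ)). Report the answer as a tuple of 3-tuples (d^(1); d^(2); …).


Via rank(M_{q-1}∘⋯∘M_p): M ≅ I[1,1], I[1,3]^2, I[3,3].
μ_θ-semistable layers: μ^(1)=3; μ^(2)=1/3; μ^(3)=-5

((1, 0, 0); (2, 2, 2); (0, 0, 1))


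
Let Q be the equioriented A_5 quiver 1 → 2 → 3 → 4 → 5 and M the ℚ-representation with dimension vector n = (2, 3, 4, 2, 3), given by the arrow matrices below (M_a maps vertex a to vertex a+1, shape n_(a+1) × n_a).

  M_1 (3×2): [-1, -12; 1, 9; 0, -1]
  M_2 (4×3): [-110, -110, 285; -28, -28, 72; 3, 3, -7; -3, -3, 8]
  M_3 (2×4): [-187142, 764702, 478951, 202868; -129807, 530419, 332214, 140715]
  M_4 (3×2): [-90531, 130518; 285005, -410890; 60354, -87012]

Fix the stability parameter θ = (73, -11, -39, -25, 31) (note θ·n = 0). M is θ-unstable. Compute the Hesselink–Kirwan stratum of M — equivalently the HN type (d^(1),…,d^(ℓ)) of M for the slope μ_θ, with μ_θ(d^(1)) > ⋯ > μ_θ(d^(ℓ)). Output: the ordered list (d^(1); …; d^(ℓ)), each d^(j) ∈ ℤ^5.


Barcode: M ≅ I[1,2], I[1,3], I[2,5], I[3,3], I[3,4], I[5,5]^2. HN layers by μ_θ (4 steps, strictly decreasing):
  μ^(1)=31; μ^(2)=23/3; μ^(3)=-25; μ^(4)=-39

((1, 1, 0, 0, 3); (1, 1, 1, 0, 0); (0, 1, 1, 2, 0); (0, 0, 2, 0, 0))


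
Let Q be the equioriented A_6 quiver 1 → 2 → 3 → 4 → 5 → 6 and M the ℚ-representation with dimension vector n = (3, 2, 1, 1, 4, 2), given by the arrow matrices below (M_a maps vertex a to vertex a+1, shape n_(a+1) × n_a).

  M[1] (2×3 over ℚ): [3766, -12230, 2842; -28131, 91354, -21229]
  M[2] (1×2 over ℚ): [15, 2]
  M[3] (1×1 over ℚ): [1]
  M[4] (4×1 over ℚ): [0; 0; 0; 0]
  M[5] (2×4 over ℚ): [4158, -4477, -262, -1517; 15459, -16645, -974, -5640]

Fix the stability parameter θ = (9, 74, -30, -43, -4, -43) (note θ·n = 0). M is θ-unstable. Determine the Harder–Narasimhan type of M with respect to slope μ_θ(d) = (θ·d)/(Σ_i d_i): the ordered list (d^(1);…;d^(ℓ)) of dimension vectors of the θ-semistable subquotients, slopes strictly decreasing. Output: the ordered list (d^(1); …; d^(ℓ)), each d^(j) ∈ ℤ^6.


Via rank(M_{q-1}∘⋯∘M_p): M ≅ I[1,1], I[1,2], I[1,4], I[5,5]^2, I[5,6]^2.
μ_θ-semistable layers: μ^(1)=74; μ^(2)=9; μ^(3)=5/2; μ^(4)=-4; μ^(5)=-47/2

((0, 1, 0, 0, 0, 0); (2, 0, 0, 0, 0, 0); (1, 1, 1, 1, 0, 0); (0, 0, 0, 0, 2, 0); (0, 0, 0, 0, 2, 2))


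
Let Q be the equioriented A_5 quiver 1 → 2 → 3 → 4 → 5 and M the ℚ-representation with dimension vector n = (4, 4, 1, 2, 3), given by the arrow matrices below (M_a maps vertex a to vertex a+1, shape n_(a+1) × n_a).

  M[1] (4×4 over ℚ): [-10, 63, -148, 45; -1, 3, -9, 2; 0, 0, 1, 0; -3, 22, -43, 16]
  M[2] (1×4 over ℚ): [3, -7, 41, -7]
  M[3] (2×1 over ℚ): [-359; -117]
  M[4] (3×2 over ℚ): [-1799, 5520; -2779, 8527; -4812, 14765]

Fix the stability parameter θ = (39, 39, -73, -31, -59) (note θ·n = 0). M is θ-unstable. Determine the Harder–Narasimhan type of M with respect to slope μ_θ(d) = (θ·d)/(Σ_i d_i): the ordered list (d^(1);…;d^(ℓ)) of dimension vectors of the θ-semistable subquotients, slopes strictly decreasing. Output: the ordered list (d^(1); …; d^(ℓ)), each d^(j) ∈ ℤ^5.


Interval decomposition of M: I[1,2]^3, I[1,5], I[4,5], I[5,5].
HN type (ℓ=4): μ^(1)=39; μ^(2)=-17; μ^(3)=-45; μ^(4)=-59

((3, 3, 0, 0, 0); (1, 1, 1, 1, 1); (0, 0, 0, 1, 1); (0, 0, 0, 0, 1))


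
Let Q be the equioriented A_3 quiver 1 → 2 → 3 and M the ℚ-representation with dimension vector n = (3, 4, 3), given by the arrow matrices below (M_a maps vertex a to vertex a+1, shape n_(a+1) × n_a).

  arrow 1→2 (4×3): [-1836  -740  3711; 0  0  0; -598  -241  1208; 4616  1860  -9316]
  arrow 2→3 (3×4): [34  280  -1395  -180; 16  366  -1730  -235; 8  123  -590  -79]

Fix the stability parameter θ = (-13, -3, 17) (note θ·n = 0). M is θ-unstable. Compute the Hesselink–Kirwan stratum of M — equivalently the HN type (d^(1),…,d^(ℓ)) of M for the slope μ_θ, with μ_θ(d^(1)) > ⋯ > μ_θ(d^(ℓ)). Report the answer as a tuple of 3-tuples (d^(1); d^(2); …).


Barcode: M ≅ I[1,1], I[1,2], I[1,3], I[2,3]^2. HN layers by μ_θ (3 steps, strictly decreasing):
  μ^(1)=17; μ^(2)=-3; μ^(3)=-13

((0, 0, 3); (0, 4, 0); (3, 0, 0))


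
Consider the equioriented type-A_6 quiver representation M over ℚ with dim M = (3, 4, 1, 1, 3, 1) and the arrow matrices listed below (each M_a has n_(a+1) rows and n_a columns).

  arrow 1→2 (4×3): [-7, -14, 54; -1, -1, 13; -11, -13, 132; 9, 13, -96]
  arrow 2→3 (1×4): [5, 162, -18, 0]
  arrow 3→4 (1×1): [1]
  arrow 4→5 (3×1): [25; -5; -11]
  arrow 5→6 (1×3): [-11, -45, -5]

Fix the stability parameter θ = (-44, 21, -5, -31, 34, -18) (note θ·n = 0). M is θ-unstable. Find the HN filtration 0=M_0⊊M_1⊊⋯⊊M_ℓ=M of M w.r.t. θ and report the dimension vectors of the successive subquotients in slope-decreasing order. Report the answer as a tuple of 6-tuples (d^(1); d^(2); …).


Via rank(M_{q-1}∘⋯∘M_p): M ≅ I[1,2]^2, I[1,6], I[2,2], I[5,5]^2.
μ_θ-semistable layers: μ^(1)=34; μ^(2)=21; μ^(3)=8; μ^(4)=-5; μ^(5)=-44

((0, 0, 0, 0, 2, 0); (0, 3, 0, 0, 0, 0); (0, 0, 0, 0, 1, 1); (0, 1, 1, 1, 0, 0); (3, 0, 0, 0, 0, 0))


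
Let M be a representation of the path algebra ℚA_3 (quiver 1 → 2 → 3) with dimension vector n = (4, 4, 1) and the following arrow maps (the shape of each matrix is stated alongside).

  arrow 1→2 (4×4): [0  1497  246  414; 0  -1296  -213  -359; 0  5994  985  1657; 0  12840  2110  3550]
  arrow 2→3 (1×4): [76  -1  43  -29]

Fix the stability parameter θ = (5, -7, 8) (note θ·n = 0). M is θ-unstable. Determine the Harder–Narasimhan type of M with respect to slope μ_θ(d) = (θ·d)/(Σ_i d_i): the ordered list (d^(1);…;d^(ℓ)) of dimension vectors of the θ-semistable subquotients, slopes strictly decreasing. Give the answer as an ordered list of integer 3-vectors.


Via rank(M_{q-1}∘⋯∘M_p): M ≅ I[1,1], I[1,2]^2, I[1,3], I[2,2].
μ_θ-semistable layers: μ^(1)=8; μ^(2)=5; μ^(3)=-1; μ^(4)=-7

((0, 0, 1); (1, 0, 0); (3, 3, 0); (0, 1, 0))


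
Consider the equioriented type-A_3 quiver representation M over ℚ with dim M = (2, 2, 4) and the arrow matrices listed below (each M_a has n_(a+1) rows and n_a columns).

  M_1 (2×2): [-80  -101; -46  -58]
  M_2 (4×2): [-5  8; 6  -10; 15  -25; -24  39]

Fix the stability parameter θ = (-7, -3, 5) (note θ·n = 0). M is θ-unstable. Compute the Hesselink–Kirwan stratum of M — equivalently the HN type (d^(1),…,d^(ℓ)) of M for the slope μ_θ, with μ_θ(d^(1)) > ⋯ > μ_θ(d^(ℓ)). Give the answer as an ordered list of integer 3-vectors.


Via rank(M_{q-1}∘⋯∘M_p): M ≅ I[1,3]^2, I[3,3]^2.
μ_θ-semistable layers: μ^(1)=5; μ^(2)=-3; μ^(3)=-7

((0, 0, 4); (0, 2, 0); (2, 0, 0))


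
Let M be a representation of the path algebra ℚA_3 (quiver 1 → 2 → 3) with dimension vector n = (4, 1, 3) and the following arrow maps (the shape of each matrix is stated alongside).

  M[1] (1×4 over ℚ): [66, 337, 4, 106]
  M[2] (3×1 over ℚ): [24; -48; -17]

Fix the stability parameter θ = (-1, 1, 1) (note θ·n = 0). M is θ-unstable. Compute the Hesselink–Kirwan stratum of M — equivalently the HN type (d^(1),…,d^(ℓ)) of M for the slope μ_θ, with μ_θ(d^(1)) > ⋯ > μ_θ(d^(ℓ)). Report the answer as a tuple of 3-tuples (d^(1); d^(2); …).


Interval decomposition of M: I[1,1]^3, I[1,3], I[3,3]^2.
HN type (ℓ=2): μ^(1)=1; μ^(2)=-1

((0, 1, 3); (4, 0, 0))


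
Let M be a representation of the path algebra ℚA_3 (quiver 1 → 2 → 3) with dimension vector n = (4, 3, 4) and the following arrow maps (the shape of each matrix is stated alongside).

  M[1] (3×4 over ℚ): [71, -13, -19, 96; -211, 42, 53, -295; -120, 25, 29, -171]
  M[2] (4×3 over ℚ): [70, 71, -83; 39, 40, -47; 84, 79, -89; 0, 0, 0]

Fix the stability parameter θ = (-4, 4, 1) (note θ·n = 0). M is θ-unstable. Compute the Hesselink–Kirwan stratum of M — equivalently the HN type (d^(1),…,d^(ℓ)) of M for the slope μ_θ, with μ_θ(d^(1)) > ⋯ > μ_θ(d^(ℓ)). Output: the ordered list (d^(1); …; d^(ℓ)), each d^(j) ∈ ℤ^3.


Via rank(M_{q-1}∘⋯∘M_p): M ≅ I[1,1], I[1,2], I[1,3]^2, I[3,3]^2.
μ_θ-semistable layers: μ^(1)=4; μ^(2)=5/2; μ^(3)=1; μ^(4)=-4

((0, 1, 0); (0, 2, 2); (0, 0, 2); (4, 0, 0))
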